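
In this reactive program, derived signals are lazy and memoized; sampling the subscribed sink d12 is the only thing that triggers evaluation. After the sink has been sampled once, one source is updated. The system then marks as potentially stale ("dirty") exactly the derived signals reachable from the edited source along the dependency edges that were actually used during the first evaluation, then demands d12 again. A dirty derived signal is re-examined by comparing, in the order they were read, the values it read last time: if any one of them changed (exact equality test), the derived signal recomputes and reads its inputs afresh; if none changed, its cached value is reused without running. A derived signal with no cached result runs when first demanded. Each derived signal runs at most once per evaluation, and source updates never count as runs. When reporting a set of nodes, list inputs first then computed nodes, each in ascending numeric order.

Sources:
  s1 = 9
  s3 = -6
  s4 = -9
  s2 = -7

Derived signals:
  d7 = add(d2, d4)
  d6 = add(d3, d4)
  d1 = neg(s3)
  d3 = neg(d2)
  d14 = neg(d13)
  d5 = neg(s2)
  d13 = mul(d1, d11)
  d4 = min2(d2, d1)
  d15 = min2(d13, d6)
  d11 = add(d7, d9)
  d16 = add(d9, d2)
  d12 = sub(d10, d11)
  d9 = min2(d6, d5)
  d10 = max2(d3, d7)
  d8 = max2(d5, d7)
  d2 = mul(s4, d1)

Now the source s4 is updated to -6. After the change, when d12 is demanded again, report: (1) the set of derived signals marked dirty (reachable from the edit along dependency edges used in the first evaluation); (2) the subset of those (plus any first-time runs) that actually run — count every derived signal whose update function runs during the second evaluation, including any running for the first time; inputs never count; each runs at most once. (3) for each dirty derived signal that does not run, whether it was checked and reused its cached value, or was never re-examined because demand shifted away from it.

The edit dirties: d2, d3, d4, d6, d7, d9, d10, d11, d12.
8 derived signals run: d2, d3, d4, d6, d7, d10, d11, d12.
Cache hits after checking: d9.
Note where the cutoff bites: d9 is checked, finds nothing changed, and keeps its cache.

First demand of the output computes:
  d1 = neg(-6) = 6
  d2 = mul(-9, 6) = -54
  d3 = neg(-54) = 54
  d4 = min2(-54, 6) = -54
  d5 = neg(-7) = 7
  d6 = add(54, -54) = 0
  d7 = add(-54, -54) = -108
  d9 = min2(0, 7) = 0
  d10 = max2(54, -108) = 54
  d11 = add(-108, 0) = -108
  d12 = sub(54, -108) = 162

After the edit, cleaning proceeds:
  d2: a read changed (s4 -9->-6) — executes, giving -36.
  d3: a read changed (d2 -54->-36) — executes, giving 36.
  d4: a read changed (d2 -54->-36) — executes, giving -36.
  d6: a read changed (d3 54->36; d4 -54->-36) — executes, giving 0 — identical to its old value.
  d7: a read changed (d2 -54->-36; d4 -54->-36) — executes, giving -72.
  d9: dirty, but its reads are unchanged (d6 unchanged, d5 unchanged); cached 0 stands.
  d10: a read changed (d3 54->36; d7 -108->-72) — executes, giving 36.
  d11: a read changed (d7 -108->-72) — executes, giving -72.
  d12: a read changed (d10 54->36; d11 -108->-72) — executes, giving 108.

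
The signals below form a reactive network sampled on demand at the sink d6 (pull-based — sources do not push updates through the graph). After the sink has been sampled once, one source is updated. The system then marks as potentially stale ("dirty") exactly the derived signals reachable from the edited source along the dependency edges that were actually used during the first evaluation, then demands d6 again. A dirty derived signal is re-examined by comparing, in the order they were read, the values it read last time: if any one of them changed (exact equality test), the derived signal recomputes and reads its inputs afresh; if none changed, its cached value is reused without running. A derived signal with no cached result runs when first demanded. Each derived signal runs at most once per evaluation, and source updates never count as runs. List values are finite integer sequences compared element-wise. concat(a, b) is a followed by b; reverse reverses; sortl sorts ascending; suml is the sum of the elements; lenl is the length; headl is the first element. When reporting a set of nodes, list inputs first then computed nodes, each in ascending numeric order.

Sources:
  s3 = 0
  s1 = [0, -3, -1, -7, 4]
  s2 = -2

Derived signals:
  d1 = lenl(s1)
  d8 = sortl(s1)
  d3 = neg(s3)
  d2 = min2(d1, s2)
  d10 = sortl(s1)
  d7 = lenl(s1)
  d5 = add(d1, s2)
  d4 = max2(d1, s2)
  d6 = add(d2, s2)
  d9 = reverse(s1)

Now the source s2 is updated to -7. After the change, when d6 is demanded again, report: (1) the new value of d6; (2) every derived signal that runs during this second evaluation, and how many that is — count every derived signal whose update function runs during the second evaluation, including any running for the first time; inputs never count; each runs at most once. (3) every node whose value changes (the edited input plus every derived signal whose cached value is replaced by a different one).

Initial pass — values computed on the first demand:
  d1 = lenl([0, -3, -1, -7, 4]) = 5
  d2 = min2(5, -2) = -2
  d6 = add(-2, -2) = -4

Second demand — change propagation:
  d2: re-runs because s2 -2->-7; new result -7.
  d6: re-runs because d2 -2->-7; s2 -2->-7; new result -14.

d6 now evaluates to -14.
Run set: d2, d6 (2 run).
Changed values: s2, d2, d6.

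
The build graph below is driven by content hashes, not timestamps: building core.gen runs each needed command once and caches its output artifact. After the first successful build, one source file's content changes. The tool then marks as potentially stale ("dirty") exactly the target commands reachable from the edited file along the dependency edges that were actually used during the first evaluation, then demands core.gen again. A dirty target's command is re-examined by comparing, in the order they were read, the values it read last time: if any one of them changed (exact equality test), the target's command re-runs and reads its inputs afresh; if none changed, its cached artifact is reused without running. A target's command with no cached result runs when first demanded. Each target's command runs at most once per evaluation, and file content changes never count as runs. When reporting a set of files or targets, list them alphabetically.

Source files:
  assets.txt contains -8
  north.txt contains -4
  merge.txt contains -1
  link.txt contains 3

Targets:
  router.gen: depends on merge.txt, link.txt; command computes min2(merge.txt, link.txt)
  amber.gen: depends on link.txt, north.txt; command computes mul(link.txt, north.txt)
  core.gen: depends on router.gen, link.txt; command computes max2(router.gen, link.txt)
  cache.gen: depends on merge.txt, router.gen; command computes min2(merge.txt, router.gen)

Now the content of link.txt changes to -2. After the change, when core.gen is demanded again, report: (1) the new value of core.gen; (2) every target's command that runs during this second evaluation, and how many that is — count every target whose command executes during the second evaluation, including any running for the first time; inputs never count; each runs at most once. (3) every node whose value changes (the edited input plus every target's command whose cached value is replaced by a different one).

core.gen now evaluates to -2.
Run set: core.gen, router.gen (2 run).
Changed values: core.gen, link.txt, router.gen.

Initial pass — values computed on the first demand:
  router.gen = min2(-1, 3) = -1
  core.gen = max2(-1, 3) = 3

Second demand — change propagation:
  router.gen: re-runs because link.txt 3->-2; new result -2.
  core.gen: re-runs because router.gen -1->-2; link.txt 3->-2; new result -2.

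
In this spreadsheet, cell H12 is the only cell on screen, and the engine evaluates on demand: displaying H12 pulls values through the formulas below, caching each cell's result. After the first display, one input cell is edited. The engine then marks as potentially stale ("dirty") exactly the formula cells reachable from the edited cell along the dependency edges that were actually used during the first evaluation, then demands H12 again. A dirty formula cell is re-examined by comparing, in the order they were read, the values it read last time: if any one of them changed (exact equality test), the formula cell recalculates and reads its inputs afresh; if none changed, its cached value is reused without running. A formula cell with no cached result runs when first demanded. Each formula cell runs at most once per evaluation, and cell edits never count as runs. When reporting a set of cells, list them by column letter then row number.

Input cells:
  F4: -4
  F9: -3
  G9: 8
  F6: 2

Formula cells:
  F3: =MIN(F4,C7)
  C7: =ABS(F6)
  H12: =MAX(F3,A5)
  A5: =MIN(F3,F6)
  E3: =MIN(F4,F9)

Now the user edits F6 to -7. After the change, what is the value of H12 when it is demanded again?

H12 now evaluates to -4.

Initial pass — values computed on the first demand:
  C7 = ABS(2) = 2
  F3 = MIN(-4, 2) = -4
  A5 = MIN(-4, 2) = -4
  H12 = MAX(-4, -4) = -4

Second demand — change propagation:
  C7: re-runs because F6 2->-7; new result 7.
  F3: re-runs because C7 2->7; new result -4 (unchanged).
  A5: re-runs because F6 2->-7; new result -7.
  H12: re-runs because A5 -4->-7; new result -4 (unchanged).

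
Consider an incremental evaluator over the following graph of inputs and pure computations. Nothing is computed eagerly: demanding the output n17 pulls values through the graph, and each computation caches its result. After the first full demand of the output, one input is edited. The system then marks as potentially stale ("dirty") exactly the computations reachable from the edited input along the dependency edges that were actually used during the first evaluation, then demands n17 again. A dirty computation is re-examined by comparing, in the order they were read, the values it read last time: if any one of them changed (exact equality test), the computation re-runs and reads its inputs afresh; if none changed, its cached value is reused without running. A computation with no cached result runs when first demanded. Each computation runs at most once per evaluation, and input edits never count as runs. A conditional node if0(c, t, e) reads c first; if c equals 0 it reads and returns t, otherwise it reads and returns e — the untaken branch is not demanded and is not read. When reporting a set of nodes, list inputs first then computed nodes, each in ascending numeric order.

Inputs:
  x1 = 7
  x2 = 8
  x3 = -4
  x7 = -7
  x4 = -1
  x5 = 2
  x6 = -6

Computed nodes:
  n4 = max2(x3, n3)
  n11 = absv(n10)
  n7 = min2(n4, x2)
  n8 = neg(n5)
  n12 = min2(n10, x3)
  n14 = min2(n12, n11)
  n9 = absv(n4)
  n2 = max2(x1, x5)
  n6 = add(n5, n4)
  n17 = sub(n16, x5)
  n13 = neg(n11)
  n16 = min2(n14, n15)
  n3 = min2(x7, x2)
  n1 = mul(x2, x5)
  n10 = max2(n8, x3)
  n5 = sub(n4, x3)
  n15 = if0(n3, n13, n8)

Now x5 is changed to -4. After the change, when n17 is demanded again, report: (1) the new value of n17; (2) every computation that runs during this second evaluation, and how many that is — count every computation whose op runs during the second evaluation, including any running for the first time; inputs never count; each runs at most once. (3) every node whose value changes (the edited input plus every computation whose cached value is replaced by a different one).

n17 now evaluates to 0.
Run set: n17 (1 run).
Changed values: x5, n17.

Initial pass — values computed on the first demand:
  n3 = min2(-7, 8) = -7
  n4 = max2(-4, -7) = -4
  n5 = sub(-4, -4) = 0
  n8 = neg(0) = 0
  n10 = max2(0, -4) = 0
  n11 = absv(0) = 0
  n12 = min2(0, -4) = -4
  n14 = min2(-4, 0) = -4
  n15 = if0(n3=-7 -> else branch n8) = 0
  n16 = min2(-4, 0) = -4
  n17 = sub(-4, 2) = -6

Second demand — change propagation:
  n17: re-runs because x5 2->-4; new result 0.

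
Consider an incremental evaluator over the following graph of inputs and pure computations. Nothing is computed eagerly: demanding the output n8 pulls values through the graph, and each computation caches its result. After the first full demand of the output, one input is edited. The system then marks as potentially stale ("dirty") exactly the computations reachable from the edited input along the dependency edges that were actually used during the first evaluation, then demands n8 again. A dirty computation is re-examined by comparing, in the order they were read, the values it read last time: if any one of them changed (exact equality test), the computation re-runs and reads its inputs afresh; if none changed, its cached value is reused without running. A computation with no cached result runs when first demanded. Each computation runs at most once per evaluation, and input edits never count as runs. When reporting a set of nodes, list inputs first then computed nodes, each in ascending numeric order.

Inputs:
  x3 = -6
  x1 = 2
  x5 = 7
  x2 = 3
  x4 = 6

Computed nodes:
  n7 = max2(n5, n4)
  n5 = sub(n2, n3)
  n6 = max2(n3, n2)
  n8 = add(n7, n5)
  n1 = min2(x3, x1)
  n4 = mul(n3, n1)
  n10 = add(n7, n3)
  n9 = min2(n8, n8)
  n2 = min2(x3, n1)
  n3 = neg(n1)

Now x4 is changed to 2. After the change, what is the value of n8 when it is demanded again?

Initial pass — values computed on the first demand:
  n1 = min2(-6, 2) = -6
  n2 = min2(-6, -6) = -6
  n3 = neg(-6) = 6
  n4 = mul(6, -6) = -36
  n5 = sub(-6, 6) = -12
  n7 = max2(-12, -36) = -12
  n8 = add(-12, -12) = -24

Second demand — change propagation:
  no demanded computation ever read x4, so the edit dirties nothing and nothing runs.

The important point: nothing the output needs ever reads x4, so the edit is invisible to it.

n8 now evaluates to -24.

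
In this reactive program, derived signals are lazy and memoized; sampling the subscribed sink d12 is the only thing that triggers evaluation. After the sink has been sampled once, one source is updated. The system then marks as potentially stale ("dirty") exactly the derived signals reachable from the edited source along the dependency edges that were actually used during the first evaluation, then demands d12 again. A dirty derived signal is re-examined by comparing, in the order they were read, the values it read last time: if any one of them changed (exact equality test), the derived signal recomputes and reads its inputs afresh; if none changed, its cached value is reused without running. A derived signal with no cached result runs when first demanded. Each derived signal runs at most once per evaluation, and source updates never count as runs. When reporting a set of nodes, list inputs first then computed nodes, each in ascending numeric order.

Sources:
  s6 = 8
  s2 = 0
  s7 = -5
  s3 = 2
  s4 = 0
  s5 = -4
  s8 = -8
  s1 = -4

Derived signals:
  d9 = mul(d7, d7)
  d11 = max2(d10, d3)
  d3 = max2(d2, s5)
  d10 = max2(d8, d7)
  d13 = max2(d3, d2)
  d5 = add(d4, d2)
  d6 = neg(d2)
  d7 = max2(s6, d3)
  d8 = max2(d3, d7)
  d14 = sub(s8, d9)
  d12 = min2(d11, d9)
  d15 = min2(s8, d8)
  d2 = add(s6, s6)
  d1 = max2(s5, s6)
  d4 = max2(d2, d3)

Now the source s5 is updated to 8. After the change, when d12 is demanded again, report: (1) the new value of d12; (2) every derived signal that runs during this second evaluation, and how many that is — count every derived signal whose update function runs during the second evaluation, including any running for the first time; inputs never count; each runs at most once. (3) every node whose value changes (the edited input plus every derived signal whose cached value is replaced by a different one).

First demand of the output computes:
  d2 = add(8, 8) = 16
  d3 = max2(16, -4) = 16
  d7 = max2(8, 16) = 16
  d8 = max2(16, 16) = 16
  d9 = mul(16, 16) = 256
  d10 = max2(16, 16) = 16
  d11 = max2(16, 16) = 16
  d12 = min2(16, 256) = 16

After the edit, cleaning proceeds:
  d3: a read changed (s5 -4->8) — executes, giving 16 — identical to its old value.
  d7: dirty, but its reads are unchanged (s6 unchanged, d3 unchanged); cached 16 stands.
  d8: dirty, but its reads are unchanged (d3 unchanged, d7 unchanged); cached 16 stands.
  d9: dirty, but its reads are unchanged (d7 unchanged, d7 unchanged); cached 256 stands.
  d10: dirty, but its reads are unchanged (d8 unchanged, d7 unchanged); cached 16 stands.
  d11: dirty, but its reads are unchanged (d10 unchanged, d3 unchanged); cached 16 stands.
  d12: dirty, but its reads are unchanged (d11 unchanged, d9 unchanged); cached 16 stands.

Note the absorption at d3: it re-runs yet its value is the same, leaving the output's value untouched.

Demanding d12 again yields 16.
1 derived signals run: d3.
The nodes whose values change: s5.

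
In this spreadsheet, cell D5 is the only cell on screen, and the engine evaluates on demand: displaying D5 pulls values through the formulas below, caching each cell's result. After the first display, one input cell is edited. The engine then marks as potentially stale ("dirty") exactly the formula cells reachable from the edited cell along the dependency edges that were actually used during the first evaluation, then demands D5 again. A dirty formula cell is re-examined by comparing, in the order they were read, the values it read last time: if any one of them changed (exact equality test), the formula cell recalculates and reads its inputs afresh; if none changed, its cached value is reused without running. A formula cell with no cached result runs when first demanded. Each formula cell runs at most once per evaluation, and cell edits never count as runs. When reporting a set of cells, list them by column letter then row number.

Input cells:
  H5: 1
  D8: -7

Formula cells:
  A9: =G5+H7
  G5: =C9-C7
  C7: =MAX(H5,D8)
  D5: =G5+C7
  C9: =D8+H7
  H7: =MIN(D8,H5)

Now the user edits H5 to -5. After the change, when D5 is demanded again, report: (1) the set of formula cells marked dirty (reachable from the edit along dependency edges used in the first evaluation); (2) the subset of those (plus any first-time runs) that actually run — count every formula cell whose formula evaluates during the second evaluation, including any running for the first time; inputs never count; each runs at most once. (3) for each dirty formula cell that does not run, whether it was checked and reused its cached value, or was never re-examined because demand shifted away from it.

Initial pass — values computed on the first demand:
  C7 = MAX(1, -7) = 1
  H7 = MIN(-7, 1) = -7
  C9 = -7 + -7 = -14
  G5 = -14 - 1 = -15
  D5 = -15 + 1 = -14

Second demand — change propagation:
  C7: re-runs because H5 1->-5; new result -5.
  H7: re-runs because H5 1->-5; new result -7 (unchanged).
  C9: re-examined; everything it read last time is the same (D8 unchanged, H7 unchanged) — cache -14 kept, no run.
  G5: re-runs because C7 1->-5; new result -9.
  D5: re-runs because G5 -15->-9; C7 1->-5; new result -14 (unchanged).

The important point: at C9 every value read last time is unchanged, so the dirty flag clears without a run.

Dirty set: C7, C9, D5, G5, H7.
Run set: C7, D5, G5, H7 (4 run).
Re-examined without running (cache reused): C9.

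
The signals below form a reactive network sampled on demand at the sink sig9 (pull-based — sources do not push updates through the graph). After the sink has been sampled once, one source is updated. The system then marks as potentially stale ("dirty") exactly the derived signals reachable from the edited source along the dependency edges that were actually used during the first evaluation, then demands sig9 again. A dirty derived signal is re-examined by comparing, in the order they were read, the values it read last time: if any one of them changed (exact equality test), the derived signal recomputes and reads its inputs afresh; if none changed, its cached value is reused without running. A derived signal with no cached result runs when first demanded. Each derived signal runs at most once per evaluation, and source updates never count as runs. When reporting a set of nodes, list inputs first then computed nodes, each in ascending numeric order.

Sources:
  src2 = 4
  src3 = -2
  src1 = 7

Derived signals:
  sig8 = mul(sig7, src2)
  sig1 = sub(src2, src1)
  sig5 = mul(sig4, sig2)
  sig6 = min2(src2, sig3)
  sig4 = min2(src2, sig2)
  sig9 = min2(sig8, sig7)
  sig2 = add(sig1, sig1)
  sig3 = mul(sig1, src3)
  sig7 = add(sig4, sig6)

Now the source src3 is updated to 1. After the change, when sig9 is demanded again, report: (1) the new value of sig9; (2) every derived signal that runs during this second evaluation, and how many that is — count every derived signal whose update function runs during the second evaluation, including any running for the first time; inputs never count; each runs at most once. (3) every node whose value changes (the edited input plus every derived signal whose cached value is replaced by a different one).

sig9 now evaluates to -36.
Run set: sig3, sig6, sig7, sig8, sig9 (5 run).
Changed values: src3, sig3, sig6, sig7, sig8, sig9.

Initial pass — values computed on the first demand:
  sig1 = sub(4, 7) = -3
  sig2 = add(-3, -3) = -6
  sig3 = mul(-3, -2) = 6
  sig4 = min2(4, -6) = -6
  sig6 = min2(4, 6) = 4
  sig7 = add(-6, 4) = -2
  sig8 = mul(-2, 4) = -8
  sig9 = min2(-8, -2) = -8

Second demand — change propagation:
  sig3: re-runs because src3 -2->1; new result -3.
  sig6: re-runs because sig3 6->-3; new result -3.
  sig7: re-runs because sig6 4->-3; new result -9.
  sig8: re-runs because sig7 -2->-9; new result -36.
  sig9: re-runs because sig8 -8->-36; sig7 -2->-9; new result -36.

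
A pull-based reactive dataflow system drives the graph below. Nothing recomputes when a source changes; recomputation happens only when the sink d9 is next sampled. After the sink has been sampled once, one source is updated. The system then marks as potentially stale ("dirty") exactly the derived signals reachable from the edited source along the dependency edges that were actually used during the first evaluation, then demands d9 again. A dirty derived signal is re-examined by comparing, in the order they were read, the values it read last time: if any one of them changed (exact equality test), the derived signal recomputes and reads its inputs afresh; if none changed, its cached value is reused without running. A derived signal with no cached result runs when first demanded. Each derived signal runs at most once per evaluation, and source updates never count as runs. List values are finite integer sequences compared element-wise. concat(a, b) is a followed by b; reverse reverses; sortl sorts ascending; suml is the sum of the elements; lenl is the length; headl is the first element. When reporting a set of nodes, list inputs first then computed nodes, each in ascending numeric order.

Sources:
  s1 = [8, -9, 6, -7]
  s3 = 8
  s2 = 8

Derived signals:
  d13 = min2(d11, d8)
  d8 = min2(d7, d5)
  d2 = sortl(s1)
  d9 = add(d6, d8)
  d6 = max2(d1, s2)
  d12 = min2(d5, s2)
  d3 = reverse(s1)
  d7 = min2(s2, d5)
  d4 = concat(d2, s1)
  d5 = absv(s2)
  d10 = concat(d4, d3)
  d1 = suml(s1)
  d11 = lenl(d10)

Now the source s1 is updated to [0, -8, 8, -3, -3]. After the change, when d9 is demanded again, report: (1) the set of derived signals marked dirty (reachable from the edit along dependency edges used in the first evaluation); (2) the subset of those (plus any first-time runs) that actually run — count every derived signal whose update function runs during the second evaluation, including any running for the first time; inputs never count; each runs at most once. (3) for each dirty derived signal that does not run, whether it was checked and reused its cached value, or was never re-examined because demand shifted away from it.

First evaluation (everything demanded from the output):
  d1 = suml([8, -9, 6, -7]) = -2
  d5 = absv(8) = 8
  d6 = max2(-2, 8) = 8
  d7 = min2(8, 8) = 8
  d8 = min2(8, 8) = 8
  d9 = add(8, 8) = 16

Propagation after the edit:
  d1: runs — s1 [8, -9, 6, -7]->[0, -8, 8, -3, -3]; result -6.
  d6: runs — d1 -2->-6; result 8 (same value as before).
  d9: checked — values it read are unchanged (d6 unchanged, d8 unchanged); reused cached 16 without running.

Key observation: the change is absorbed at d6 — it re-runs but produces the same value, and the output's value is unchanged.

Marked dirty: d1, d6, d9.
Derived signals that run: d1, d6 — 2 in total.
Checked but reused from cache: d9.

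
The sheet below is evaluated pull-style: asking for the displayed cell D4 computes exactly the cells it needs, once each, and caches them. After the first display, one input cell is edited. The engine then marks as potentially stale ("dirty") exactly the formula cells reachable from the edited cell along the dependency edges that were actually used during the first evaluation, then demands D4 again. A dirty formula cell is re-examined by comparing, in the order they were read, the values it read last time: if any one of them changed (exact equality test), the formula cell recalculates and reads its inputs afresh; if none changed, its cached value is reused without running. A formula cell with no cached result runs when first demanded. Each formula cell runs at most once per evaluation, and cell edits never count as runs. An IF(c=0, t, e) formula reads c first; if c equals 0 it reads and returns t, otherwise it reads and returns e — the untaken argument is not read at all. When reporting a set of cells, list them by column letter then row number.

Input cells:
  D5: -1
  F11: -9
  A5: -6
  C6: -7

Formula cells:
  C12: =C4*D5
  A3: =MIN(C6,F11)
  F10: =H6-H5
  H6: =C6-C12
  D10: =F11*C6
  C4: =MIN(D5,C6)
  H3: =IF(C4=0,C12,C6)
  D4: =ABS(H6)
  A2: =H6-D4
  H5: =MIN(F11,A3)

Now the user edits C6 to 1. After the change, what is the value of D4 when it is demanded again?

Demanding D4 again yields 0.

First demand of the output computes:
  C4 = MIN(-1, -7) = -7
  C12 = -7 * -1 = 7
  H6 = -7 - 7 = -14
  D4 = ABS(-14) = 14

After the edit, cleaning proceeds:
  C4: a read changed (C6 -7->1) — executes, giving -1.
  C12: a read changed (C4 -7->-1) — executes, giving 1.
  H6: a read changed (C6 -7->1; C12 7->1) — executes, giving 0.
  D4: a read changed (H6 -14->0) — executes, giving 0.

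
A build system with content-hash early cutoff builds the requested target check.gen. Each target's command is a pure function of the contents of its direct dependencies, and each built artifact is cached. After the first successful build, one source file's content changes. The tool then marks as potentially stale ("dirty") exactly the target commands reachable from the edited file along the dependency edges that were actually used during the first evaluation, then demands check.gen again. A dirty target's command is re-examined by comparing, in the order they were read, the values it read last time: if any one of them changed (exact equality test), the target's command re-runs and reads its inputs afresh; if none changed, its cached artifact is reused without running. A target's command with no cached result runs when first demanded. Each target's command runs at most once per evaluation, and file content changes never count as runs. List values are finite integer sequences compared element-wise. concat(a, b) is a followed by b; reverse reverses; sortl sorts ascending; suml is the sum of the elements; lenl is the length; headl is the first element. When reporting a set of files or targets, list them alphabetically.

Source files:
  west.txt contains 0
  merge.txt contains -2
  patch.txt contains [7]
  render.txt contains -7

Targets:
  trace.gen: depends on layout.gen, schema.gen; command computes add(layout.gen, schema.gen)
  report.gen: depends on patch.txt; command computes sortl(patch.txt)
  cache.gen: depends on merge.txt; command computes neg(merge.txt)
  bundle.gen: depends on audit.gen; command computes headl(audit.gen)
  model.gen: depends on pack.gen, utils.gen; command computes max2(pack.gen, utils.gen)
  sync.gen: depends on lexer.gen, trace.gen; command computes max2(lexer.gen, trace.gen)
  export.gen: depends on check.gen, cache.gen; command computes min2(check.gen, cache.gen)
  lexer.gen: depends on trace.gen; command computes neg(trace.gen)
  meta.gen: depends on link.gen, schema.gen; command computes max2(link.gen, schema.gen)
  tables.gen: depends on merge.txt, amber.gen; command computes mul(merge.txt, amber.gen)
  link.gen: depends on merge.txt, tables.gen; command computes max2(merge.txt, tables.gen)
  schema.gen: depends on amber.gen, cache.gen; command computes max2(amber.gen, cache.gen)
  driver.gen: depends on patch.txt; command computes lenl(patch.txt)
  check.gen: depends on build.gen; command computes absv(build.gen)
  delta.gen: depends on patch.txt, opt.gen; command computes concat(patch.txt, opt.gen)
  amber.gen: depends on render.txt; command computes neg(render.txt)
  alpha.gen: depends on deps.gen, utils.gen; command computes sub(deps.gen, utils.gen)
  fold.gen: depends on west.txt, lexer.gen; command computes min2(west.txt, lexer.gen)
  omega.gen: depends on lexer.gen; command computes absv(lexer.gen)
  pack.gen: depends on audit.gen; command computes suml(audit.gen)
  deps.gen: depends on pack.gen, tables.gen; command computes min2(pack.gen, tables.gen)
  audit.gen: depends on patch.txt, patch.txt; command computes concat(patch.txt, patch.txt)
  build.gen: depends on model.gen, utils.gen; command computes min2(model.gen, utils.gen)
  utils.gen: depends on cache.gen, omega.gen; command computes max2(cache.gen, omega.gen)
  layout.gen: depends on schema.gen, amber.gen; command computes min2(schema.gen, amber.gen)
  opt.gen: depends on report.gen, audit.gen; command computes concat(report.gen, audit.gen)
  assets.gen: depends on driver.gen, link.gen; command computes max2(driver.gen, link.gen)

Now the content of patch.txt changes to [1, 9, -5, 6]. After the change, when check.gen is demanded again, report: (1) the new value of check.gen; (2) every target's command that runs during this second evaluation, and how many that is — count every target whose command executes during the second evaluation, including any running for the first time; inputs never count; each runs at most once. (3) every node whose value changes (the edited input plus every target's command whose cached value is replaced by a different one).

First evaluation (everything demanded from the output):
  amber.gen = neg(-7) = 7
  audit.gen = concat([7], [7]) = [7, 7]
  cache.gen = neg(-2) = 2
  pack.gen = suml([7, 7]) = 14
  schema.gen = max2(7, 2) = 7
  layout.gen = min2(7, 7) = 7
  trace.gen = add(7, 7) = 14
  lexer.gen = neg(14) = -14
  omega.gen = absv(-14) = 14
  utils.gen = max2(2, 14) = 14
  model.gen = max2(14, 14) = 14
  build.gen = min2(14, 14) = 14
  check.gen = absv(14) = 14

Propagation after the edit:
  audit.gen: runs — patch.txt [7]->[1, 9, -5, 6]; patch.txt [7]->[1, 9, -5, 6]; result [1, 9, -5, 6, 1, 9, -5, 6].
  pack.gen: runs — audit.gen [7, 7]->[1, 9, -5, 6, 1, 9, -5, 6]; result 22.
  model.gen: runs — pack.gen 14->22; result 22.
  build.gen: runs — model.gen 14->22; result 14 (same value as before).
  check.gen: checked — values it read are unchanged (build.gen unchanged); reused cached 14 without running.

Key observation: the change is absorbed at build.gen — it re-runs but produces the same value, and the output's value is unchanged.

New value of check.gen: 14.
Target commands that run: audit.gen, build.gen, model.gen, pack.gen — 4 in total.
Values that change: audit.gen, model.gen, pack.gen, patch.txt.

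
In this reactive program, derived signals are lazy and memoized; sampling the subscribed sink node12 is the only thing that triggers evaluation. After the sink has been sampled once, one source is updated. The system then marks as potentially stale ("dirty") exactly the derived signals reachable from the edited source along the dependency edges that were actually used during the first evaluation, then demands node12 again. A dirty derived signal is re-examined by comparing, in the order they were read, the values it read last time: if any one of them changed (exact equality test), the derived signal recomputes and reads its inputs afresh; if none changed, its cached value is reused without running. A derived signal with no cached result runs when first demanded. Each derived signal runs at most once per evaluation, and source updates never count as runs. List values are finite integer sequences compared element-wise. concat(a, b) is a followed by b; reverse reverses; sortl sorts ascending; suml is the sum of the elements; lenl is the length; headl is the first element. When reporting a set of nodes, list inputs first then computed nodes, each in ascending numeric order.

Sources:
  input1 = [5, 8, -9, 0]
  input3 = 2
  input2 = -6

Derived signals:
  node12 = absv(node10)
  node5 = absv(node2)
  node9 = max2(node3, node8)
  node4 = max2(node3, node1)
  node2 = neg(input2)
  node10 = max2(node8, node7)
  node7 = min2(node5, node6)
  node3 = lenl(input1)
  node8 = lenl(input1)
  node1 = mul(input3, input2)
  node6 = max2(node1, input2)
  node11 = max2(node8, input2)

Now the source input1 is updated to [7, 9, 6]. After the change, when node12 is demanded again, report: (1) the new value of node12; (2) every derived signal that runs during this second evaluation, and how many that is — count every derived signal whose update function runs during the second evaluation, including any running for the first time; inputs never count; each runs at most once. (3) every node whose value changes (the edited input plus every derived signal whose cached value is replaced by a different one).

First demand of the output computes:
  node1 = mul(2, -6) = -12
  node2 = neg(-6) = 6
  node5 = absv(6) = 6
  node6 = max2(-12, -6) = -6
  node7 = min2(6, -6) = -6
  node8 = lenl([5, 8, -9, 0]) = 4
  node10 = max2(4, -6) = 4
  node12 = absv(4) = 4

After the edit, cleaning proceeds:
  node8: a read changed (input1 [5, 8, -9, 0]->[7, 9, 6]) — executes, giving 3.
  node10: a read changed (node8 4->3) — executes, giving 3.
  node12: a read changed (node10 4->3) — executes, giving 3.

Demanding node12 again yields 3.
3 derived signals run: node8, node10, node12.
The nodes whose values change: input1, node8, node10, node12.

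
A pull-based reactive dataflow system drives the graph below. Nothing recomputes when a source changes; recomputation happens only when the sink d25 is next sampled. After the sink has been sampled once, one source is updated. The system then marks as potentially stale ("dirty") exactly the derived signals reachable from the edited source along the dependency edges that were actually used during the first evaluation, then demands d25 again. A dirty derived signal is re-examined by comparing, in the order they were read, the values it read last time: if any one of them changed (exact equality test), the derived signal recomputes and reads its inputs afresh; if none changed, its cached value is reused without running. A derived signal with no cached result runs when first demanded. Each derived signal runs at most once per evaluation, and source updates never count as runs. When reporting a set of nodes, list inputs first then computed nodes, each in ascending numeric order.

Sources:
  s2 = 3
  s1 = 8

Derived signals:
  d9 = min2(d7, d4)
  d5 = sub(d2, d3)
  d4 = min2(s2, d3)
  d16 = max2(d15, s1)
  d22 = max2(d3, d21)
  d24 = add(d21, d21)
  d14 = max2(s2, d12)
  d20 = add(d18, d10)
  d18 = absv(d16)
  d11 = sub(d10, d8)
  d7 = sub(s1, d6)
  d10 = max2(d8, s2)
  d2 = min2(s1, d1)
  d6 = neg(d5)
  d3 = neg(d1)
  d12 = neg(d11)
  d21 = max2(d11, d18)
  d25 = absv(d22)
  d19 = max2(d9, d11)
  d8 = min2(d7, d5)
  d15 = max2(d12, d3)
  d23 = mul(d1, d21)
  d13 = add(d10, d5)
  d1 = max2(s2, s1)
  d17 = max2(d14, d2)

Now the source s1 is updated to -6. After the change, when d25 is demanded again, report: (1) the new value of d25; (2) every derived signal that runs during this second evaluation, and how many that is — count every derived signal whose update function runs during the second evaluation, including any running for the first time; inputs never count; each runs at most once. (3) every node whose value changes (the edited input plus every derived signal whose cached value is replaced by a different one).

First evaluation (everything demanded from the output):
  d1 = max2(3, 8) = 8
  d2 = min2(8, 8) = 8
  d3 = neg(8) = -8
  d5 = sub(8, -8) = 16
  d6 = neg(16) = -16
  d7 = sub(8, -16) = 24
  d8 = min2(24, 16) = 16
  d10 = max2(16, 3) = 16
  d11 = sub(16, 16) = 0
  d12 = neg(0) = 0
  d15 = max2(0, -8) = 0
  d16 = max2(0, 8) = 8
  d18 = absv(8) = 8
  d21 = max2(0, 8) = 8
  d22 = max2(-8, 8) = 8
  d25 = absv(8) = 8

Propagation after the edit:
  d1: runs — s1 8->-6; result 3.
  d2: runs — s1 8->-6; d1 8->3; result -6.
  d3: runs — d1 8->3; result -3.
  d5: runs — d2 8->-6; d3 -8->-3; result -3.
  d6: runs — d5 16->-3; result 3.
  d7: runs — s1 8->-6; d6 -16->3; result -9.
  d8: runs — d7 24->-9; d5 16->-3; result -9.
  d10: runs — d8 16->-9; result 3.
  d11: runs — d10 16->3; d8 16->-9; result 12.
  d12: runs — d11 0->12; result -12.
  d15: runs — d12 0->-12; d3 -8->-3; result -3.
  d16: runs — d15 0->-3; s1 8->-6; result -3.
  d18: runs — d16 8->-3; result 3.
  d21: runs — d11 0->12; d18 8->3; result 12.
  d22: runs — d3 -8->-3; d21 8->12; result 12.
  d25: runs — d22 8->12; result 12.

New value of d25: 12.
Derived signals that run: d1, d2, d3, d5, d6, d7, d8, d10, d11, d12, d15, d16, d18, d21, d22, d25 — 16 in total.
Values that change: s1, d1, d2, d3, d5, d6, d7, d8, d10, d11, d12, d15, d16, d18, d21, d22, d25.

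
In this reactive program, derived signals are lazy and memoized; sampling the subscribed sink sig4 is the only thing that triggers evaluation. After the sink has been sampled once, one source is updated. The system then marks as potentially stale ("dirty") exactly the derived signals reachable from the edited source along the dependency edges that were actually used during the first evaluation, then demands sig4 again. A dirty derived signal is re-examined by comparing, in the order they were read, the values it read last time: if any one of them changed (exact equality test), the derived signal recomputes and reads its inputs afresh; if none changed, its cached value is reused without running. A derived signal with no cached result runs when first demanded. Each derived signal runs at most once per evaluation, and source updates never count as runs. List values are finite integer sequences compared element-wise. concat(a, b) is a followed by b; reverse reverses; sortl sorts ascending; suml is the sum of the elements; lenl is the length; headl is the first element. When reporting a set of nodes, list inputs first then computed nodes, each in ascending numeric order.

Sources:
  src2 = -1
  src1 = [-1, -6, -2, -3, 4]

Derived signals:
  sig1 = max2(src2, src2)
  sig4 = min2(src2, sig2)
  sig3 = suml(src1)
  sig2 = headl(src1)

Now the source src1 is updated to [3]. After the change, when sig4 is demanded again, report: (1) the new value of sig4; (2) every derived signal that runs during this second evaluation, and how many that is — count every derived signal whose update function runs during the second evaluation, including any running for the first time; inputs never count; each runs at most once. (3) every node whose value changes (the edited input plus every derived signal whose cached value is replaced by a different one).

Demanding sig4 again yields -1.
2 derived signals run: sig2, sig4.
The nodes whose values change: src1, sig2.

First demand of the output computes:
  sig2 = headl([-1, -6, -2, -3, 4]) = -1
  sig4 = min2(-1, -1) = -1

After the edit, cleaning proceeds:
  sig2: a read changed (src1 [-1, -6, -2, -3, 4]->[3]) — executes, giving 3.
  sig4: a read changed (sig2 -1->3) — executes, giving -1 — identical to its old value.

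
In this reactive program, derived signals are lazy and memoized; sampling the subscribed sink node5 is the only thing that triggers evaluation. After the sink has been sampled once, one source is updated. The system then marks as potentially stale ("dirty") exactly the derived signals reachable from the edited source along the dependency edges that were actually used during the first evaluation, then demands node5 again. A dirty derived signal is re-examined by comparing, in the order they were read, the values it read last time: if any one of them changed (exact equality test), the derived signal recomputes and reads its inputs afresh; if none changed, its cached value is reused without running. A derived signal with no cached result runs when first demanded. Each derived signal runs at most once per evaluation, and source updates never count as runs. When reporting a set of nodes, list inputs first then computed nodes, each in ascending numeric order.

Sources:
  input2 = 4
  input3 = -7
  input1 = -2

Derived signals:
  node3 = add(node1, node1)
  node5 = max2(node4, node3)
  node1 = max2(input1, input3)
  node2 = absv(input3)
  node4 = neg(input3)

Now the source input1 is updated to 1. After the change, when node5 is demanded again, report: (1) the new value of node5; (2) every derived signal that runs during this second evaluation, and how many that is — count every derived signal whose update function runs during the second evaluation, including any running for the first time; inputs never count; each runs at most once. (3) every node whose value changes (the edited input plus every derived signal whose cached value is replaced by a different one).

First demand of the output computes:
  node1 = max2(-2, -7) = -2
  node3 = add(-2, -2) = -4
  node4 = neg(-7) = 7
  node5 = max2(7, -4) = 7

After the edit, cleaning proceeds:
  node1: a read changed (input1 -2->1) — executes, giving 1.
  node3: a read changed (node1 -2->1; node1 -2->1) — executes, giving 2.
  node5: a read changed (node3 -4->2) — executes, giving 7 — identical to its old value.

Demanding node5 again yields 7.
3 derived signals run: node1, node3, node5.
The nodes whose values change: input1, node1, node3.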